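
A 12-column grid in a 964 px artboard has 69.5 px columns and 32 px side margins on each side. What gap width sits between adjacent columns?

Subtract both margins: 964 − 2·32 = 900 px.
12·69.5 + 11g = 900 → 11g = 66 → g = 6 px.

6 px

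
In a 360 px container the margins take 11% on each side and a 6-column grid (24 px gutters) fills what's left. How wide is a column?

26.8 px

Margins: 11% × 360 = 39.6 px each, so content = 360 − 79.2 = 280.8 px.
6c + 5·24 = 280.8 → 6c = 160.8 → c = 26.8 px.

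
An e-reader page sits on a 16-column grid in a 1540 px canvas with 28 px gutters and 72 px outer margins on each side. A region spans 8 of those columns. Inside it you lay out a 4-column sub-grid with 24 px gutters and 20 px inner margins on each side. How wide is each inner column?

143 px

Outer content = 1540 − 2·72 = 1396 px.
16c + 15·28 = 1396 → 16c = 976 → c = 61 px.
8-column span = 8·61 + 7·28 = 684 px.
Inner content = 684 − 2·20 = 644 px.
644 − 3·24 = 572; ÷4 gives d = 143 px.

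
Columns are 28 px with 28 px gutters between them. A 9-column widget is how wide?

9 columns plus 8 gutters: 252 + 224 = 476 px.

476 px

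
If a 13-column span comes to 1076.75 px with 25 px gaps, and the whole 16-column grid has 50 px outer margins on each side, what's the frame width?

13c + 12·25 = 1076.75 → 13c = 776.75 → c = 59.75 px.
Frame = 2·50 + 16·59.75 + 15·25 = 100 + 956 + 375 = 1431 px.

1431 px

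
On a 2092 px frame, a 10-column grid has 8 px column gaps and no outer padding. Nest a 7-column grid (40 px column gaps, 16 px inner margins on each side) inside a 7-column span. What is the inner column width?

170 px

Subtracting 9 column gaps of 8 leaves 2020 for 10 columns, so c = 202 px.
Span of 7: 7·202 + 6·8 = 1414 + 48 = 1462 px.
Inner content = 1462 − 2·16 = 1430 px.
7d + 6·40 = 1430 → 7d = 1190 → d = 170 px.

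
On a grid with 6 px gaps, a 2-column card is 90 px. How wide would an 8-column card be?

378 px

90 − 1·6 = 84; ÷2 gives c = 42 px.
8 columns plus 7 gaps: 336 + 42 = 378 px.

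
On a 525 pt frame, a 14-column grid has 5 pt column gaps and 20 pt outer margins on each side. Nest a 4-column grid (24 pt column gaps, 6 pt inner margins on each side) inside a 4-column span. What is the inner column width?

Take off 40 pt of margins, leaving 485 pt.
14 columns + 13 column gaps: 14c + 13·5 = 485.
14c = 485 − 65 = 420, so c = 30 pt.
4 columns plus 3 column gaps: 120 + 15 = 135 pt.
Inner content = 135 − 2·6 = 123 pt.
123 − 3·24 = 51; ÷4 gives d = 12.75 pt.

12.75 pt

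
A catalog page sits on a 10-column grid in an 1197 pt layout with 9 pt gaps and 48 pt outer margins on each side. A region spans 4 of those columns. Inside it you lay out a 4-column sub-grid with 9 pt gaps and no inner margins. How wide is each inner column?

Inside the margins: 1197 − 96 = 1101 pt.
1101 − 9·9 = 1020; ÷10 gives c = 102 pt.
Span of 4: 4·102 + 3·9 = 408 + 27 = 435 pt.
435 − 3·9 = 408; ÷4 gives d = 102 pt.

102 pt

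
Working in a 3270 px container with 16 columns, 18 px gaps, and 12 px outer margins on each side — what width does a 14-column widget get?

Take off 24 px of margins, leaving 3246 px.
16c + 15·18 = 3246 → 16c = 2976 → c = 186 px.
14 columns plus 13 gaps: 2604 + 234 = 2838 px.

2838 px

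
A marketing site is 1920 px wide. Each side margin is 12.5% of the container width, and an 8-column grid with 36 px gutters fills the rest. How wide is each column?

1920 × (1 − 2·12.5%) = 1920 × 75% = 1440 px for the columns.
8 columns + 7 gutters: 8c + 7·36 = 1440.
8c = 1440 − 252 = 1188, so c = 148.5 px.

148.5 px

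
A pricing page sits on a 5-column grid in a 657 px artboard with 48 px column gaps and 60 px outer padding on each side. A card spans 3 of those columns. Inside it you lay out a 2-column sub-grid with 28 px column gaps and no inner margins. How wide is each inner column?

Inside the margins: 657 − 120 = 537 px.
Subtracting 4 column gaps of 48 leaves 345 for 5 columns, so c = 69 px.
3-column span = 3·69 + 2·48 = 303 px.
2 columns + 1 column gap: 2d + 1·28 = 303.
2d = 303 − 28 = 275, so d = 137.5 px.

137.5 px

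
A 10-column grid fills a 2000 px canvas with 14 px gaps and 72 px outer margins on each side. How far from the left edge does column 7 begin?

Inside the margins: 2000 − 144 = 1856 px.
10 columns + 9 gaps: 10c + 9·14 = 1856.
10c = 1856 − 126 = 1730, so c = 173 px.
Each column+gutter stride is 187 px; 6 of them past the 72 px margin is 72 + 1122 = 1194 px.

1194 px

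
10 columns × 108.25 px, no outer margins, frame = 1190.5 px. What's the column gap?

12 px

10 columns take 10·108.25 = 1082.5 px; remaining 108 splits into 9 column gaps.
g = 108 / 9 = 12 px.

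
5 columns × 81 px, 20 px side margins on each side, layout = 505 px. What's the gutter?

15 px

Subtract both margins: 505 − 2·20 = 465 px.
Columns use 405 px, leaving 60 px across 4 gutters = 15 px each.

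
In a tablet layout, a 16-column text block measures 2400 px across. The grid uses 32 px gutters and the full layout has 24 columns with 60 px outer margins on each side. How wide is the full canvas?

3736 px

16c + 15·32 = 2400 → 16c = 1920 → c = 120 px.
Total width: 2·60 + 24·120 + 23·32 = 3736 px.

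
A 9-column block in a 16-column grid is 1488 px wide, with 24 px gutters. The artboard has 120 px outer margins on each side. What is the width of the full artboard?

2904 px

Subtracting 8 gutters of 24 leaves 1296 for 9 columns, so c = 144 px.
Artboard = 2·120 + 16·144 + 15·24 = 240 + 2304 + 360 = 2904 px.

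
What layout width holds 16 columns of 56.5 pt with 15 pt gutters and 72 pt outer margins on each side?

1273 pt

Adding margins, columns and gutters: 144 + 904 + 225 = 1273 pt.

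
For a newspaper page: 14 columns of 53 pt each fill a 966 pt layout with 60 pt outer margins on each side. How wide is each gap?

Take off 120 pt of margins, leaving 846 pt.
14·53 + 13g = 846 → 13g = 104 → g = 8 pt.

8 pt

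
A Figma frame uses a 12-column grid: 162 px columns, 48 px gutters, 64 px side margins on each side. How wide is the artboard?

2600 px

Total width: 2·64 + 12·162 + 11·48 = 2600 px.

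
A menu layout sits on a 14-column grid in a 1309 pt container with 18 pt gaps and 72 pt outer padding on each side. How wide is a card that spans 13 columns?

Content width = 1309 − 2·72 = 1165 pt.
Subtracting 13 gaps of 18 leaves 931 for 14 columns, so c = 66.5 pt.
13-column span = 13·66.5 + 12·18 = 1080.5 pt.

1080.5 pt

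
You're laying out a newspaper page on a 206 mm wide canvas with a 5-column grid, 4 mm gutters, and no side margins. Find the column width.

38 mm

5 columns + 4 gutters: 5c + 4·4 = 206.
5c = 206 − 16 = 190, so c = 38 mm.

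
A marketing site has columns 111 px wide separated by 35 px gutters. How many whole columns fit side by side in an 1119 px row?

7 columns

k columns need k·111 + (k−1)·35 = k·146 − 35.
k·146 − 35 ≤ 1119 → k ≤ 1154 / 146 ≈ 7.90, so k = 7.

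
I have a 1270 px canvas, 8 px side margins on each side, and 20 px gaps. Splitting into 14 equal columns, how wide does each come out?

71 px

Subtract both margins: 1270 − 2·8 = 1254 px.
14 columns + 13 gaps: 14c + 13·20 = 1254.
14c = 1254 − 260 = 994, so c = 71 px.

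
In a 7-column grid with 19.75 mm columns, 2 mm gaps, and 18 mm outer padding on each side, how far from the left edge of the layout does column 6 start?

Column 6 starts at margin + 5·(column + gutter) = 18 + 5·21.75 = 126.75 mm.

126.75 mm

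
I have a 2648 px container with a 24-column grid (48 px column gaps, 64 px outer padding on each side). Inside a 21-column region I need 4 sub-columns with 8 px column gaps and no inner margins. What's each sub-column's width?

Take off 128 px of margins, leaving 2520 px.
24 columns + 23 column gaps: 24c + 23·48 = 2520.
24c = 2520 − 1104 = 1416, so c = 59 px.
21 columns plus 20 column gaps: 1239 + 960 = 2199 px.
2199 − 3·8 = 2175; ÷4 gives d = 543.75 px.

543.75 px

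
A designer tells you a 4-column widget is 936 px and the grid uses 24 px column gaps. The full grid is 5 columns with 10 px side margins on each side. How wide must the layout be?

1196 px

4 columns + 3 column gaps: 4c + 3·24 = 936.
4c = 936 − 72 = 864, so c = 216 px.
Adding margins, columns and gutters: 20 + 1080 + 96 = 1196 px.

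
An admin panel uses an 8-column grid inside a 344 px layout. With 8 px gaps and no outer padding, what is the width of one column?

36 px

8 columns + 7 gaps: 8c + 7·8 = 344.
8c = 344 − 56 = 288, so c = 36 px.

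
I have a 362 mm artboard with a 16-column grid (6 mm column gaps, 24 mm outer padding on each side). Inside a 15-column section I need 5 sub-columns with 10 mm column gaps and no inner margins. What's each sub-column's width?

Inside the margins: 362 − 48 = 314 mm.
314 − 15·6 = 224; ÷16 gives c = 14 mm.
Span of 15: 15·14 + 14·6 = 210 + 84 = 294 mm.
294 − 4·10 = 254; ÷5 gives d = 50.8 mm.

50.8 mm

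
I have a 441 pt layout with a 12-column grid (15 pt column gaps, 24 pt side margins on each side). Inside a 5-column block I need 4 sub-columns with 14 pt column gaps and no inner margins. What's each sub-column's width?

Outer content = 441 − 2·24 = 393 pt.
Subtracting 11 column gaps of 15 leaves 228 for 12 columns, so c = 19 pt.
5 columns plus 4 column gaps: 95 + 60 = 155 pt.
4 columns + 3 column gaps: 4d + 3·14 = 155.
4d = 155 − 42 = 113, so d = 28.25 pt.

28.25 pt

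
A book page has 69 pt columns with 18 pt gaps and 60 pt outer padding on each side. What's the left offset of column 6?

495 pt

Column 6 starts at margin + 5·(column + gutter) = 60 + 5·87 = 495 pt.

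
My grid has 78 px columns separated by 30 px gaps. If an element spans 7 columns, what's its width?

7 columns plus 6 gaps: 546 + 180 = 726 px.

726 px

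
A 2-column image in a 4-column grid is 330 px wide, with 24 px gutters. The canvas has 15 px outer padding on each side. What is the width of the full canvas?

2 columns + 1 gutter: 2c + 1·24 = 330.
2c = 330 − 24 = 306, so c = 153 px.
Canvas = 2·15 + 4·153 + 3·24 = 30 + 612 + 72 = 714 px.

714 px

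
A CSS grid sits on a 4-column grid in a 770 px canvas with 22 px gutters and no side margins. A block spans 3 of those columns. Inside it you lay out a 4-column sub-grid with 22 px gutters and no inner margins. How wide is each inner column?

Subtracting 3 gutters of 22 leaves 704 for 4 columns, so c = 176 px.
3-column span = 3·176 + 2·22 = 572 px.
4d + 3·22 = 572 → 4d = 506 → d = 126.5 px.

126.5 px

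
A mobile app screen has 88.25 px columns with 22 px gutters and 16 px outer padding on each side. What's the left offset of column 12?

1228.75 px

Before column 12: the margin + 11 columns + 11 gutters.
Offset = 16 + 11·(88.25 + 22) = 16 + 1212.75 = 1228.75 px.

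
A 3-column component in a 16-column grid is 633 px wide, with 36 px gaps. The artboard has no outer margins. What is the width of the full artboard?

3 columns + 2 gaps: 3c + 2·36 = 633.
3c = 633 − 72 = 561, so c = 187 px.
Artboard = 16·187 + 15·36 = 2992 + 540 = 3532 px.

3532 px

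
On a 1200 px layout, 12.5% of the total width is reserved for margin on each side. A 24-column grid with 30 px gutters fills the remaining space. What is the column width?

1200 × (1 − 2·12.5%) = 1200 × 75% = 900 px for the columns.
24 columns + 23 gutters: 24c + 23·30 = 900.
24c = 900 − 690 = 210, so c = 8.75 px.

8.75 px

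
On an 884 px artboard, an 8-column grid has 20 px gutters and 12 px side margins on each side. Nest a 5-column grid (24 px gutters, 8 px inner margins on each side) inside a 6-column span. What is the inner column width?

Outer content = 884 − 2·12 = 860 px.
860 − 7·20 = 720; ÷8 gives c = 90 px.
6 columns plus 5 gutters: 540 + 100 = 640 px.
Inner content = 640 − 2·8 = 624 px.
5 columns + 4 gutters: 5d + 4·24 = 624.
5d = 624 − 96 = 528, so d = 105.6 px.

105.6 px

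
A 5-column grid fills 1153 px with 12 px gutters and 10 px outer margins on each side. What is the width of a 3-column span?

675 px

Content width = 1153 − 2·10 = 1133 px.
Subtracting 4 gutters of 12 leaves 1085 for 5 columns, so c = 217 px.
Span of 3: 3·217 + 2·12 = 651 + 24 = 675 px.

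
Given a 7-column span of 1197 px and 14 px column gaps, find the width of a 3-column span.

1197 − 6·14 = 1113; ÷7 gives c = 159 px.
3 columns plus 2 column gaps: 477 + 28 = 505 px.

505 px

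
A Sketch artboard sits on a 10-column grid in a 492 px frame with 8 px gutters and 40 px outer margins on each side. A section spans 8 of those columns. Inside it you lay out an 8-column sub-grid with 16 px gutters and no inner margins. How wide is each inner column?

Outer content = 492 − 2·40 = 412 px.
10c + 9·8 = 412 → 10c = 340 → c = 34 px.
8 columns plus 7 gutters: 272 + 56 = 328 px.
Subtracting 7 gutters of 16 leaves 216 for 8 columns, so d = 27 px.

27 px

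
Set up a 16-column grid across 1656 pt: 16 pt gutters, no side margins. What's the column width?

88.5 pt

16 columns + 15 gutters: 16c + 15·16 = 1656.
16c = 1656 − 240 = 1416, so c = 88.5 pt.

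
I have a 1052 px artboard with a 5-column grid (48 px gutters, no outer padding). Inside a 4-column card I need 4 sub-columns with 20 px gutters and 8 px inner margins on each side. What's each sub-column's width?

1052 − 4·48 = 860; ÷5 gives c = 172 px.
4 columns plus 3 gutters: 688 + 144 = 832 px.
Inner content = 832 − 2·8 = 816 px.
816 − 3·20 = 756; ÷4 gives d = 189 px.

189 px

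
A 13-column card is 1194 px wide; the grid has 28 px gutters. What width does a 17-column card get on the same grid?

13c + 12·28 = 1194 → 13c = 858 → c = 66 px.
17 columns plus 16 gutters: 1122 + 448 = 1570 px.

1570 px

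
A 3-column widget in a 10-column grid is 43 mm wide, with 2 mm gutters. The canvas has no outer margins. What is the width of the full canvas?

3 columns + 2 gutters: 3c + 2·2 = 43.
3c = 43 − 4 = 39, so c = 13 mm.
Canvas = 10·13 + 9·2 = 130 + 18 = 148 mm.

148 mm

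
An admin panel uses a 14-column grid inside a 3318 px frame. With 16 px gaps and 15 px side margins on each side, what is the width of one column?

Take off 30 px of margins, leaving 3288 px.
3288 − 13·16 = 3080; ÷14 gives c = 220 px.

220 px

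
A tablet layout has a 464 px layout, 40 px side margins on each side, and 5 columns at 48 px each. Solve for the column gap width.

36 px

Subtract both margins: 464 − 2·40 = 384 px.
5 columns take 5·48 = 240 px; remaining 144 splits into 4 column gaps.
g = 144 / 4 = 36 px.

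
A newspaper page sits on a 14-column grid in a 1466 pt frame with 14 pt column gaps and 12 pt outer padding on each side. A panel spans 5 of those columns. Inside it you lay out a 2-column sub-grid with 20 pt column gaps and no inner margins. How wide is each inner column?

Outer content = 1466 − 2·12 = 1442 pt.
14c + 13·14 = 1442 → 14c = 1260 → c = 90 pt.
5-column span = 5·90 + 4·14 = 506 pt.
Subtracting 1 column gap of 20 leaves 486 for 2 columns, so d = 243 pt.

243 pt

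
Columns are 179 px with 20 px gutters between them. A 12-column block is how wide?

Span of 12: 12·179 + 11·20 = 2148 + 220 = 2368 px.

2368 px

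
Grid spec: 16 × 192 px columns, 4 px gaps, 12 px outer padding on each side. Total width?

Adding margins, columns and gutters: 24 + 3072 + 60 = 3156 px.

3156 px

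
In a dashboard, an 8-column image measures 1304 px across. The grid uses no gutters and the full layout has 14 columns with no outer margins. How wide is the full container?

2282 px

With no gutters, each column is 1304/8 = 163 px.
Container = 14·163 = 2282 = 2282 px.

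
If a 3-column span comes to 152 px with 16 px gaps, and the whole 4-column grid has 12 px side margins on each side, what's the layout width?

Subtracting 2 gaps of 16 leaves 120 for 3 columns, so c = 40 px.
Total width: 2·12 + 4·40 + 3·16 = 232 px.

232 px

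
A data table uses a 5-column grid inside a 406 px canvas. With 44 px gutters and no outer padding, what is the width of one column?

46 px

Subtracting 4 gutters of 44 leaves 230 for 5 columns, so c = 46 px.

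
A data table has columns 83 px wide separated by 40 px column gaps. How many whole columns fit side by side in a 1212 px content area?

k columns need k·83 + (k−1)·40 = k·123 − 40.
k·123 − 40 ≤ 1212 → k ≤ 1252 / 123 ≈ 10.18, so k = 10.

10 columns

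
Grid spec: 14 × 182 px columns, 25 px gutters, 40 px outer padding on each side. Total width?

Canvas = 2·40 + 14·182 + 13·25 = 80 + 2548 + 325 = 2953 px.

2953 px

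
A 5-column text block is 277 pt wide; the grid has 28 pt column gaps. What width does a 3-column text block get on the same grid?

Subtracting 4 column gaps of 28 leaves 165 for 5 columns, so c = 33 pt.
Span of 3: 3·33 + 2·28 = 99 + 56 = 155 pt.

155 pt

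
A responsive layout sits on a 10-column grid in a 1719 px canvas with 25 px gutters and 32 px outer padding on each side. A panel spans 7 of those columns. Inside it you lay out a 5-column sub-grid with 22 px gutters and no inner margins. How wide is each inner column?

Subtract both margins: 1719 − 2·32 = 1655 px.
Subtracting 9 gutters of 25 leaves 1430 for 10 columns, so c = 143 px.
Span of 7: 7·143 + 6·25 = 1001 + 150 = 1151 px.
5d + 4·22 = 1151 → 5d = 1063 → d = 212.6 px.

212.6 px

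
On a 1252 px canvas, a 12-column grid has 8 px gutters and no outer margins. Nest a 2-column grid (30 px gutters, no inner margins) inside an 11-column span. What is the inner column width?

12c + 11·8 = 1252 → 12c = 1164 → c = 97 px.
Span of 11: 11·97 + 10·8 = 1067 + 80 = 1147 px.
2d + 1·30 = 1147 → 2d = 1117 → d = 558.5 px.

558.5 px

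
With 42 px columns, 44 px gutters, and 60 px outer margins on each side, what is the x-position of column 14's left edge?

Column 14 starts at margin + 13·(column + gutter) = 60 + 13·86 = 1178 px.

1178 px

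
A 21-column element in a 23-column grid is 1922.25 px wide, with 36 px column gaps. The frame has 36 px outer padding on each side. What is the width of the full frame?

2180.75 px

21 columns + 20 column gaps: 21c + 20·36 = 1922.25.
21c = 1922.25 − 720 = 1202.25, so c = 57.25 px.
Frame = 2·36 + 23·57.25 + 22·36 = 72 + 1316.75 + 792 = 2180.75 px.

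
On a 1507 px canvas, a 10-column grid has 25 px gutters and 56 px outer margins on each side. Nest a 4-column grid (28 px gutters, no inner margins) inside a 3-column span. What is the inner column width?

79.25 px

Outer content = 1507 − 2·56 = 1395 px.
1395 − 9·25 = 1170; ÷10 gives c = 117 px.
Span of 3: 3·117 + 2·25 = 351 + 50 = 401 px.
4d + 3·28 = 401 → 4d = 317 → d = 79.25 px.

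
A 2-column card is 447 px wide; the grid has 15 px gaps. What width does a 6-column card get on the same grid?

2 columns + 1 gap: 2c + 1·15 = 447.
2c = 447 − 15 = 432, so c = 216 px.
6-column span = 6·216 + 5·15 = 1371 px.

1371 px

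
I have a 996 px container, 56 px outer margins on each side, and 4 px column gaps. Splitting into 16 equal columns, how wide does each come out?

51.5 px

Content width = 996 − 2·56 = 884 px.
884 − 15·4 = 824; ÷16 gives c = 51.5 px.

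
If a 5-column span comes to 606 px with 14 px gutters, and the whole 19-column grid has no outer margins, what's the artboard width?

5c + 4·14 = 606 → 5c = 550 → c = 110 px.
Summing: 2090 + 252 = 2342 px.

2342 px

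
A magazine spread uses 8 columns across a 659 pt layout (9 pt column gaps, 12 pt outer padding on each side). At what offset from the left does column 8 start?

Subtract both margins: 659 − 2·12 = 635 pt.
Subtracting 7 column gaps of 9 leaves 572 for 8 columns, so c = 71.5 pt.
Each column+gutter stride is 80.5 pt; 7 of them past the 12 pt margin is 12 + 563.5 = 575.5 pt.

575.5 pt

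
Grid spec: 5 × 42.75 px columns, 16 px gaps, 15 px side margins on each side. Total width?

307.75 px

Total width: 2·15 + 5·42.75 + 4·16 = 307.75 px.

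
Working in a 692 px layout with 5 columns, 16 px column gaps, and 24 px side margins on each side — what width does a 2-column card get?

248 px

Inside the margins: 692 − 48 = 644 px.
5 columns + 4 column gaps: 5c + 4·16 = 644.
5c = 644 − 64 = 580, so c = 116 px.
2-column span = 2·116 + 1·16 = 248 px.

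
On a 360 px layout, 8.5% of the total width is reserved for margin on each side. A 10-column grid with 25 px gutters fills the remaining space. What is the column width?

7.38 px

Margins: 8.5% × 360 = 30.6 px each, so content = 360 − 61.2 = 298.8 px.
Subtracting 9 gutters of 25 leaves 73.8 for 10 columns, so c = 7.38 px.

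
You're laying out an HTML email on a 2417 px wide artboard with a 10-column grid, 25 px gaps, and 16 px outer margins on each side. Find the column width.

Take off 32 px of margins, leaving 2385 px.
10 columns + 9 gaps: 10c + 9·25 = 2385.
10c = 2385 − 225 = 2160, so c = 216 px.

216 px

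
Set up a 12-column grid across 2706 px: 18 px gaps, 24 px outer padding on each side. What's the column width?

205 px

Take off 48 px of margins, leaving 2658 px.
Subtracting 11 gaps of 18 leaves 2460 for 12 columns, so c = 205 px.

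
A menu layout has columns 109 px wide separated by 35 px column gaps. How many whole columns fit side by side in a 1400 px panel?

9 columns

Each extra column adds 109 + 35 = 144 px.
(1400 + 35) / 144 = 9.97, so 9 columns fit.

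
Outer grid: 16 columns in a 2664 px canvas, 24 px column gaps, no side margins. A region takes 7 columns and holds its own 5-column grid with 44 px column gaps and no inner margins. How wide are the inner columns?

Subtracting 15 column gaps of 24 leaves 2304 for 16 columns, so c = 144 px.
7 columns plus 6 column gaps: 1008 + 144 = 1152 px.
5d + 4·44 = 1152 → 5d = 976 → d = 195.2 px.

195.2 px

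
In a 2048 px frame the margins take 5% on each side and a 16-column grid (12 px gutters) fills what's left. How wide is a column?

103.95 px

Each margin = 5% of 2048 = 102.4 px; content = 2048 − 2·102.4 = 1843.2 px.
16 columns + 15 gutters: 16c + 15·12 = 1843.2.
16c = 1843.2 − 180 = 1663.2, so c = 103.95 px.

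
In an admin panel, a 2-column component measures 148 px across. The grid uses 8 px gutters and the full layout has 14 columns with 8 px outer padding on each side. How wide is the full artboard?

2c + 1·8 = 148 → 2c = 140 → c = 70 px.
Artboard = 2·8 + 14·70 + 13·8 = 16 + 980 + 104 = 1100 px.

1100 px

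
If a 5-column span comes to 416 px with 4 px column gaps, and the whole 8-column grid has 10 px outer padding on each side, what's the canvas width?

5c + 4·4 = 416 → 5c = 400 → c = 80 px.
Adding margins, columns and gutters: 20 + 640 + 28 = 688 px.

688 px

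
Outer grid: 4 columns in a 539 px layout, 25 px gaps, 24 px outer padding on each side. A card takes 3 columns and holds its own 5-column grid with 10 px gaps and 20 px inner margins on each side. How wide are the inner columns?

Outer content = 539 − 2·24 = 491 px.
4 columns + 3 gaps: 4c + 3·25 = 491.
4c = 491 − 75 = 416, so c = 104 px.
3 columns plus 2 gaps: 312 + 50 = 362 px.
Inner content = 362 − 2·20 = 322 px.
322 − 4·10 = 282; ÷5 gives d = 56.4 px.

56.4 px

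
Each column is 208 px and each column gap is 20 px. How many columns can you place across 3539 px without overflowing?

15 columns

k columns need k·208 + (k−1)·20 = k·228 − 20.
k·228 − 20 ≤ 3539 → k ≤ 3559 / 228 ≈ 15.61, so k = 15.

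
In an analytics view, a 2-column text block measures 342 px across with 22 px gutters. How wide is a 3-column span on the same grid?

342 − 1·22 = 320; ÷2 gives c = 160 px.
3-column span = 3·160 + 2·22 = 524 px.

524 px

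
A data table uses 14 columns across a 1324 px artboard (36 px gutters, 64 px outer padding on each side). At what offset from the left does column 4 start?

328 px

Subtract both margins: 1324 − 2·64 = 1196 px.
14 columns + 13 gutters: 14c + 13·36 = 1196.
14c = 1196 − 468 = 728, so c = 52 px.
Each column+gutter stride is 88 px; 3 of them past the 64 px margin is 64 + 264 = 328 px.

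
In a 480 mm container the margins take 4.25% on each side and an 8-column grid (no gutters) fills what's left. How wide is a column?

480 × (1 − 2·4.25%) = 480 × 91.5% = 439.2 mm for the columns.
8c = 439.2 → c = 54.9 mm.

54.9 mm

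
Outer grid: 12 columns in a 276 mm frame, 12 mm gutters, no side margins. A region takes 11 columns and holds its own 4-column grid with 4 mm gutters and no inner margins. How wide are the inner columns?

276 − 11·12 = 144; ÷12 gives c = 12 mm.
11 columns plus 10 gutters: 132 + 120 = 252 mm.
Subtracting 3 gutters of 4 leaves 240 for 4 columns, so d = 60 mm.

60 mm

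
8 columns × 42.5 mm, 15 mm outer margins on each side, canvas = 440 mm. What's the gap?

Take off 30 mm of margins, leaving 410 mm.
8 columns take 8·42.5 = 340 mm; remaining 70 splits into 7 gaps.
g = 70 / 7 = 10 mm.

10 mm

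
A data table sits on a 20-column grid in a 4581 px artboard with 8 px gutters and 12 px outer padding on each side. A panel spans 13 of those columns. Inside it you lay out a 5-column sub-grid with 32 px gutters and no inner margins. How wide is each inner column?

Subtract both margins: 4581 − 2·12 = 4557 px.
Subtracting 19 gutters of 8 leaves 4405 for 20 columns, so c = 220.25 px.
13-column span = 13·220.25 + 12·8 = 2959.25 px.
5 columns + 4 gutters: 5d + 4·32 = 2959.25.
5d = 2959.25 − 128 = 2831.25, so d = 566.25 px.

566.25 px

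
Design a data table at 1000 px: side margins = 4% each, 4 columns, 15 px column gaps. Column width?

218.75 px

Each margin = 4% of 1000 = 40 px; content = 1000 − 2·40 = 920 px.
4 columns + 3 column gaps: 4c + 3·15 = 920.
4c = 920 − 45 = 875, so c = 218.75 px.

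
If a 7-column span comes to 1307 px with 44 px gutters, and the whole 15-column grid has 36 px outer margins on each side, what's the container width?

1307 − 6·44 = 1043; ÷7 gives c = 149 px.
Total width: 2·36 + 15·149 + 14·44 = 2923 px.

2923 px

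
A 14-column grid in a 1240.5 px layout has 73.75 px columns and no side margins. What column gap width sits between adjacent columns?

Columns use 1032.5 px, leaving 208 px across 13 column gaps = 16 px each.

16 px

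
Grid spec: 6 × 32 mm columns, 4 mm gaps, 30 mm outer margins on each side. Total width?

Total width: 2·30 + 6·32 + 5·4 = 272 mm.

272 mm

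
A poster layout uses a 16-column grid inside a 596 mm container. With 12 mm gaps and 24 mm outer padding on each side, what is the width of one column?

23 mm

Take off 48 mm of margins, leaving 548 mm.
548 − 15·12 = 368; ÷16 gives c = 23 mm.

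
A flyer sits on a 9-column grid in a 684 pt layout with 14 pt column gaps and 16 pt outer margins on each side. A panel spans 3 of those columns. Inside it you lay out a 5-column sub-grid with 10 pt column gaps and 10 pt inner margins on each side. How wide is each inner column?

Inside the margins: 684 − 32 = 652 pt.
Subtracting 8 column gaps of 14 leaves 540 for 9 columns, so c = 60 pt.
Span of 3: 3·60 + 2·14 = 180 + 28 = 208 pt.
Inner content = 208 − 2·10 = 188 pt.
5d + 4·10 = 188 → 5d = 148 → d = 29.6 pt.

29.6 pt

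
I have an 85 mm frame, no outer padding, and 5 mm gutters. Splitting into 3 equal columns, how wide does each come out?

25 mm

85 − 2·5 = 75; ÷3 gives c = 25 mm.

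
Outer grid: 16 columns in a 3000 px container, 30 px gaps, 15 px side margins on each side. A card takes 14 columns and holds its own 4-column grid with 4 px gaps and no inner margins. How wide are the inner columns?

645.75 px

Inside the margins: 3000 − 30 = 2970 px.
16 columns + 15 gaps: 16c + 15·30 = 2970.
16c = 2970 − 450 = 2520, so c = 157.5 px.
Span of 14: 14·157.5 + 13·30 = 2205 + 390 = 2595 px.
4 columns + 3 gaps: 4d + 3·4 = 2595.
4d = 2595 − 12 = 2583, so d = 645.75 px.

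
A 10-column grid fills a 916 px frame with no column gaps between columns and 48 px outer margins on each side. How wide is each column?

82 px

Subtract both margins: 916 − 2·48 = 820 px.
With no column gaps, each column is 820/10 = 82 px.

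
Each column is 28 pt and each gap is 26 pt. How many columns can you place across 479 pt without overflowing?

9 columns

k columns need k·28 + (k−1)·26 = k·54 − 26.
k·54 − 26 ≤ 479 → k ≤ 505 / 54 ≈ 9.35, so k = 9.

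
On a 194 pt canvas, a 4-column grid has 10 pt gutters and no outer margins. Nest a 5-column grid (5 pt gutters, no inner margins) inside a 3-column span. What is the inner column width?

24.6 pt

4c + 3·10 = 194 → 4c = 164 → c = 41 pt.
Span of 3: 3·41 + 2·10 = 123 + 20 = 143 pt.
Subtracting 4 gutters of 5 leaves 123 for 5 columns, so d = 24.6 pt.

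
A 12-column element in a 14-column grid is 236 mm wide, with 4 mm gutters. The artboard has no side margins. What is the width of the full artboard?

276 mm

12c + 11·4 = 236 → 12c = 192 → c = 16 mm.
Artboard = 14·16 + 13·4 = 224 + 52 = 276 mm.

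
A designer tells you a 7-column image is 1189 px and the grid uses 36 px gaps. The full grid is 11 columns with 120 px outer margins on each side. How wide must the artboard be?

2129 px

Subtracting 6 gaps of 36 leaves 973 for 7 columns, so c = 139 px.
Adding margins, columns and gutters: 240 + 1529 + 360 = 2129 px.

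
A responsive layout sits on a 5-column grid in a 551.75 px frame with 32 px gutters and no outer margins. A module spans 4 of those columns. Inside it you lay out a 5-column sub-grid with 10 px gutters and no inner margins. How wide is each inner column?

79 px

5 columns + 4 gutters: 5c + 4·32 = 551.75.
5c = 551.75 − 128 = 423.75, so c = 84.75 px.
4 columns plus 3 gutters: 339 + 96 = 435 px.
5 columns + 4 gutters: 5d + 4·10 = 435.
5d = 435 − 40 = 395, so d = 79 px.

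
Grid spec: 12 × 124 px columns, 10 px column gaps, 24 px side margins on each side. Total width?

Artboard = 2·24 + 12·124 + 11·10 = 48 + 1488 + 110 = 1646 px.

1646 px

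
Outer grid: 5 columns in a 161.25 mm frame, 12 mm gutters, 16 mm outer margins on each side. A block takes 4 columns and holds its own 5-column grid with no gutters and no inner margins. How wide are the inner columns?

Take off 32 mm of margins, leaving 129.25 mm.
Subtracting 4 gutters of 12 leaves 81.25 for 5 columns, so c = 16.25 mm.
4-column span = 4·16.25 + 3·12 = 101 mm.
With no gutters, each column is 101/5 = 20.2 mm.

20.2 mm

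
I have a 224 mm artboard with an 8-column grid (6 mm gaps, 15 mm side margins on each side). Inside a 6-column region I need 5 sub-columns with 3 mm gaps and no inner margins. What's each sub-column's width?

26.4 mm

Take off 30 mm of margins, leaving 194 mm.
8c + 7·6 = 194 → 8c = 152 → c = 19 mm.
Span of 6: 6·19 + 5·6 = 114 + 30 = 144 mm.
144 − 4·3 = 132; ÷5 gives d = 26.4 mm.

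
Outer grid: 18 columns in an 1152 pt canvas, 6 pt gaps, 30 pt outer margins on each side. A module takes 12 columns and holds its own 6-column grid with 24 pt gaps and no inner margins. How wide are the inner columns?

101 pt

Inside the margins: 1152 − 60 = 1092 pt.
18 columns + 17 gaps: 18c + 17·6 = 1092.
18c = 1092 − 102 = 990, so c = 55 pt.
12-column span = 12·55 + 11·6 = 726 pt.
Subtracting 5 gaps of 24 leaves 606 for 6 columns, so d = 101 pt.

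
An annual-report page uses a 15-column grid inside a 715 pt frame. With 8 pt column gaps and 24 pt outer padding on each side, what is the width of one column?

37 pt

Subtract both margins: 715 − 2·24 = 667 pt.
15c + 14·8 = 667 → 15c = 555 → c = 37 pt.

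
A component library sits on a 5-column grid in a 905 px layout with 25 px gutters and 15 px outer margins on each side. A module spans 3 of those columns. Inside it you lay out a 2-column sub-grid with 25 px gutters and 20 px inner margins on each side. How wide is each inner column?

Outer content = 905 − 2·15 = 875 px.
5 columns + 4 gutters: 5c + 4·25 = 875.
5c = 875 − 100 = 775, so c = 155 px.
3 columns plus 2 gutters: 465 + 50 = 515 px.
Inner content = 515 − 2·20 = 475 px.
2 columns + 1 gutter: 2d + 1·25 = 475.
2d = 475 − 25 = 450, so d = 225 px.

225 px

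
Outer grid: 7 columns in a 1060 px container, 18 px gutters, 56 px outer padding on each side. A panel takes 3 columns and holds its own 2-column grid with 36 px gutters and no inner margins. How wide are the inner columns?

Outer content = 1060 − 2·56 = 948 px.
948 − 6·18 = 840; ÷7 gives c = 120 px.
Span of 3: 3·120 + 2·18 = 360 + 36 = 396 px.
396 − 1·36 = 360; ÷2 gives d = 180 px.

180 px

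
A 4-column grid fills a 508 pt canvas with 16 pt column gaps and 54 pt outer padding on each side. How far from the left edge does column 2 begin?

158 pt

Subtract both margins: 508 − 2·54 = 400 pt.
4 columns + 3 column gaps: 4c + 3·16 = 400.
4c = 400 − 48 = 352, so c = 88 pt.
Column 2 starts at margin + 1·(column + gutter) = 54 + 1·104 = 158 pt.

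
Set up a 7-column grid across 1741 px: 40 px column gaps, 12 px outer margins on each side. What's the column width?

211 px

Take off 24 px of margins, leaving 1717 px.
7c + 6·40 = 1717 → 7c = 1477 → c = 211 px.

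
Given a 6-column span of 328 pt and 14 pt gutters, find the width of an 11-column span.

613 pt

328 − 5·14 = 258; ÷6 gives c = 43 pt.
11 columns plus 10 gutters: 473 + 140 = 613 pt.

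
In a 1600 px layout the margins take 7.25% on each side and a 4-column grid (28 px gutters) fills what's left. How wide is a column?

321 px

1600 × (1 − 2·7.25%) = 1600 × 85.5% = 1368 px for the columns.
4c + 3·28 = 1368 → 4c = 1284 → c = 321 px.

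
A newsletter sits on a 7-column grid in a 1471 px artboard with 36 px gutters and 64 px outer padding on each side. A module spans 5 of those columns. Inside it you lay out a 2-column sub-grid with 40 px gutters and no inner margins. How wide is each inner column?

Inside the margins: 1471 − 128 = 1343 px.
1343 − 6·36 = 1127; ÷7 gives c = 161 px.
5-column span = 5·161 + 4·36 = 949 px.
2 columns + 1 gutter: 2d + 1·40 = 949.
2d = 949 − 40 = 909, so d = 454.5 px.

454.5 px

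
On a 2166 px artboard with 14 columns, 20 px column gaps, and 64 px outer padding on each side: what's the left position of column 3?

Inside the margins: 2166 − 128 = 2038 px.
14 columns + 13 column gaps: 14c + 13·20 = 2038.
14c = 2038 − 260 = 1778, so c = 127 px.
Each column+gutter stride is 147 px; 2 of them past the 64 px margin is 64 + 294 = 358 px.

358 px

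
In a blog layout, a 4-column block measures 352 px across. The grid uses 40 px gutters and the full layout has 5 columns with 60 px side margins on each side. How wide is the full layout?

570 px

Subtracting 3 gutters of 40 leaves 232 for 4 columns, so c = 58 px.
Adding margins, columns and gutters: 120 + 290 + 160 = 570 px.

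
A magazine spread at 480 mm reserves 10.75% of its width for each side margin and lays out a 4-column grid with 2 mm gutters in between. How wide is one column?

92.7 mm

Margins: 10.75% × 480 = 51.6 mm each, so content = 480 − 103.2 = 376.8 mm.
Subtracting 3 gutters of 2 leaves 370.8 for 4 columns, so c = 92.7 mm.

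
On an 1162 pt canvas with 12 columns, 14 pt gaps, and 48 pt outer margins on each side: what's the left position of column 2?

Take off 96 pt of margins, leaving 1066 pt.
12 columns + 11 gaps: 12c + 11·14 = 1066.
12c = 1066 − 154 = 912, so c = 76 pt.
Before column 2: the margin + 1 column + 1 gap.
Offset = 48 + 1·(76 + 14) = 48 + 90 = 138 pt.

138 pt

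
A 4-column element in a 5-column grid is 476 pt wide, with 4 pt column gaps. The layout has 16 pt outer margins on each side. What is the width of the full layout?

628 pt

Subtracting 3 column gaps of 4 leaves 464 for 4 columns, so c = 116 pt.
Adding margins, columns and gutters: 32 + 580 + 16 = 628 pt.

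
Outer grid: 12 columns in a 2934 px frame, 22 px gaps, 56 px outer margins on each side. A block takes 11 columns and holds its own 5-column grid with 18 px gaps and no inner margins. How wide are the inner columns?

Subtract both margins: 2934 − 2·56 = 2822 px.
12c + 11·22 = 2822 → 12c = 2580 → c = 215 px.
11-column span = 11·215 + 10·22 = 2585 px.
Subtracting 4 gaps of 18 leaves 2513 for 5 columns, so d = 502.6 px.

502.6 px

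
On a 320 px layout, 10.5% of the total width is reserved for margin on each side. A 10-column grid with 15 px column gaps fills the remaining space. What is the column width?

Margins: 10.5% × 320 = 33.6 px each, so content = 320 − 67.2 = 252.8 px.
10c + 9·15 = 252.8 → 10c = 117.8 → c = 11.78 px.

11.78 px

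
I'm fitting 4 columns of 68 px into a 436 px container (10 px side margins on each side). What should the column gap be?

48 px

Inside the margins: 436 − 20 = 416 px.
4·68 + 3g = 416 → 3g = 144 → g = 48 px.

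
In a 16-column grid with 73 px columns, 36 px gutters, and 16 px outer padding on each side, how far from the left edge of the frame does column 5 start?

452 px

Before column 5: the margin + 4 columns + 4 gutters.
Offset = 16 + 4·(73 + 36) = 16 + 436 = 452 px.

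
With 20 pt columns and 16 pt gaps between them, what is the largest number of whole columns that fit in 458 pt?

13 columns

13 columns: 13·20 + 12·16 = 452 pt ≤ 458.
14 columns: 488 pt > 458. So 13.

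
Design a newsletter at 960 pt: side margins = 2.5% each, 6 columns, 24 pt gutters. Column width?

132 pt

960 × (1 − 2·2.5%) = 960 × 95% = 912 pt for the columns.
6 columns + 5 gutters: 6c + 5·24 = 912.
6c = 912 − 120 = 792, so c = 132 pt.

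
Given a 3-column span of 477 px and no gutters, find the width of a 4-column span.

636 px

3c = 477 → c = 159 px.
4-column span = 4·159 = 636 px.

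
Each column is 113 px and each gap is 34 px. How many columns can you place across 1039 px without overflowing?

7 columns

Each extra column adds 113 + 34 = 147 px.
(1039 + 34) / 147 = 7.30, so 7 columns fit.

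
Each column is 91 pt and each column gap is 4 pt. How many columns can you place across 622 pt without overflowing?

6 columns

6 columns: 6·91 + 5·4 = 566 pt ≤ 622.
7 columns: 661 pt > 622. So 6.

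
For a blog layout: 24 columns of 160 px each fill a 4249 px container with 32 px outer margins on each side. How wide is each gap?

15 px

Inside the margins: 4249 − 64 = 4185 px.
Columns use 3840 px, leaving 345 px across 23 gaps = 15 px each.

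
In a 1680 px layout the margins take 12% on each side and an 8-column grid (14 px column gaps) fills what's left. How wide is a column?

Each margin = 12% of 1680 = 201.6 px; content = 1680 − 2·201.6 = 1276.8 px.
1276.8 − 7·14 = 1178.8; ÷8 gives c = 147.35 px.

147.35 px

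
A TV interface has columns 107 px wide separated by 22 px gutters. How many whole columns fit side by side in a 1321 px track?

k columns need k·107 + (k−1)·22 = k·129 − 22.
k·129 − 22 ≤ 1321 → k ≤ 1343 / 129 ≈ 10.41, so k = 10.

10 columns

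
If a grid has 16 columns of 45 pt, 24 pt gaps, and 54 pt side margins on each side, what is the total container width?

1188 pt

Total width: 2·54 + 16·45 + 15·24 = 1188 pt.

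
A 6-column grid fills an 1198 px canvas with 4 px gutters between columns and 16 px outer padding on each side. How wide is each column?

191 px

Subtract both margins: 1198 − 2·16 = 1166 px.
6c + 5·4 = 1166 → 6c = 1146 → c = 191 px.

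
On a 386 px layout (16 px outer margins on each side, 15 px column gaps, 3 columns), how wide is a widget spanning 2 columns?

Subtract both margins: 386 − 2·16 = 354 px.
354 − 2·15 = 324; ÷3 gives c = 108 px.
2 columns plus 1 column gap: 216 + 15 = 231 px.

231 px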